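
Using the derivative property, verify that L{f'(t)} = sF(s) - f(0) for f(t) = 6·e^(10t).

f'(t) = 60e^(10t). Direct: L{f'(t)} = 60/(s-10). Property: s·6/(s-10) - 6 = (6s - 6(s-10))/(s-10) = 60/(s-10). ✓

Final answer: 60/(s-10)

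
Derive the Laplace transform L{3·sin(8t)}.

L{sin(ωt)} = ω/(s² + ω²), so L{sin(8t)} = 8/(s² + 64). Then L{3·sin(8t)} = 3·8/(s² + 64) = 24/(s² + 64)

Final answer: 24/(s² + 64)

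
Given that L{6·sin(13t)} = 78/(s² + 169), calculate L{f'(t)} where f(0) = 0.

L{f'(t)} = s·F(s) - f(0) = s·78/(s² + 169) - 0 = 78s/(s² + 169)

Final answer: 78s/(s² + 169)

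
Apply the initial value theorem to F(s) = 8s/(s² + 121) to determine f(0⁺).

f(0⁺) = lim_{s→∞} s·8s/(s² + 121) = lim_{s→∞} 8s²/(s² + 121) = 8

Final answer: 8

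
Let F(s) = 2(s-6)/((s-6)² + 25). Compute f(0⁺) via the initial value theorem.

f(0⁺) = lim_{s→∞} sF(s) = lim_{s→∞} 2s(s-6)/((s-6)² + 25) = 2

Final answer: 2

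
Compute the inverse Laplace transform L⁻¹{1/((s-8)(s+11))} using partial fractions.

Decompose: A/(s-8) + B/(s+11). A = 1/19, B = -1/19. f(t) = (e^(8t) - e^(-11t))/19

Final answer: (e^(8t) - e^(-11t))/19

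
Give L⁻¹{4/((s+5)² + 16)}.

Form: b/((s-a)² + b²) → e^(at)sin(bt). With a=-5, b=4

Final answer: e^(-5t)·sin(4t)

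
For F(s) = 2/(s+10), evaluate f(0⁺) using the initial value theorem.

f(0⁺) = lim_{s→∞} s·2/(s+10) = lim_{s→∞} 2s/(s+10) = 2

Final answer: 2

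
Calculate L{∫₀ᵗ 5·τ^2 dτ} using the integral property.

L{∫₀ᵗ f(τ)dτ} = F(s)/s with f(t) = 5t^2. F(s) = 10/s^3, so L{∫₀ᵗ 5·τ^2 dτ} = (10/s^3)/s = 10/s^4. (Check: ∫₀ᵗ 5·τ^2 dτ = 5t^3/3.)

Final answer: 10/s^4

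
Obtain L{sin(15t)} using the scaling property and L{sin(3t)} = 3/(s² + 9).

Using L{f(at)} = (1/a)F(s/a) with a=5: L{sin(15t)} = (1/5) · 3/((s/5)² + 9) = (1/5) · 3·25/(s² + 225) = 15/(s² + 225)

Final answer: 15/(s² + 225)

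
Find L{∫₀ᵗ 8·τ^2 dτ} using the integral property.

L{∫₀ᵗ f(τ)dτ} = F(s)/s with f(t) = 8t^2. F(s) = 16/s^3, so L{∫₀ᵗ 8·τ^2 dτ} = (16/s^3)/s = 16/s^4. (Check: ∫₀ᵗ 8·τ^2 dτ = 8t^3/3.)

Final answer: 16/s^4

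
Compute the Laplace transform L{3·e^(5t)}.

L{e^(at)} = 1/(s-a), so L{e^(5t)} = 1/(s-5). Then L{3·e^(5t)} = 3/(s-5)

Final answer: 3/(s-5)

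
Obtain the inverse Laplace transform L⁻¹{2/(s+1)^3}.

L⁻¹{n!/(s-a)^(n+1)} = t^n·e^(at), so L⁻¹{2/(s+1)^3} = t^2·e^(-t)

Final answer: t^2·e^(-t)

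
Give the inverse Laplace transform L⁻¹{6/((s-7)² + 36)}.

Using frequency shift, L⁻¹{6/((s-7)² + 36)} = e^(7t)·sin(6t)

Final answer: e^(7t)·sin(6t)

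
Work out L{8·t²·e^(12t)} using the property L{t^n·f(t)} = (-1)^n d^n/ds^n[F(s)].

L{e^(12t)} = 1/(s-12). d/ds[1/(s-12)] = -1/(s-12)². d²/ds²[1/(s-12)] = 2/(s-12)³. So L{t²·e^(12t)} = (-1)² · 2/(s-12)³ = 2/(s-12)³. Then L{8·t²·e^(12t)} = 8·2/(s-12)³ = 16/(s-12)³

Final answer: 16/(s-12)³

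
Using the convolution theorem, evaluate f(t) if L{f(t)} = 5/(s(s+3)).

5/(s(s+3)) = (5/s)·(1/(s+3)) = L{5}·L{e^(-3t)}. By convolution, f(t) = 5*e^(-3t) = ∫₀ᵗ 5·e^(-3τ) dτ = 5·(1 - e^(-3t))/3

Final answer: 5·(1 - e^(-3t))/3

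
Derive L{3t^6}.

L{t^n} = n!/s^(n+1). So L{3t^6} = 3·6!/s^7 = 2160/s^7

Final answer: 2160/s^7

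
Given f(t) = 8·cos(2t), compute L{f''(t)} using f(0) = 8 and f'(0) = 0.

F(s) = 8s/(s² + 4). L{f''(t)} = s²F(s) - sf(0) - f'(0) = 8s³/(s² + 4) - 8s = (8s³ - 8s(s² + 4))/(s² + 4) = -32s/(s² + 4)

Final answer: -32s/(s² + 4)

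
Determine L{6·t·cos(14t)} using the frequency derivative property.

L{cos(14t)} = s/(s² + 196). Derivative: d/ds[s/(s² + 196)] = [(s² + 196) - s·2s]/(s² + 196)² = (196 - s²)/(s² + 196)². So L{t·cos(14t)} = -F'(s) = (s² - 196)/(s² + 196)². Then L{6·t·cos(14t)} = 6·(s² - 196)/(s² + 196)²

Final answer: 6·(s² - 196)/(s² + 196)²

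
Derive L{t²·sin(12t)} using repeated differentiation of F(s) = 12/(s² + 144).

F(s) = 12/(s² + 144). F'(s) = -24s/(s² + 144)². F''(s) = -24(144 - 3s²)/(s² + 144)³ = (72s² - 3456)/(s² + 144)³. So L{t²·sin(12t)} = (-1)² F''(s) = (72s² - 3456)/(s² + 144)³

Final answer: (72s² - 3456)/(s² + 144)³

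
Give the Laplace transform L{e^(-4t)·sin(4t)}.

L{e^(at)·sin(ωt)} = ω/((s-a)² + ω²), so L{e^(-4t)·sin(4t)} = 4/((s+4)² + 16)

Final answer: 4/((s+4)² + 16)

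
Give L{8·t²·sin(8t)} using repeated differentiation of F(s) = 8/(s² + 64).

F(s) = 8/(s² + 64). F'(s) = -16s/(s² + 64)². F''(s) = -16(64 - 3s²)/(s² + 64)³ = (48s² - 1024)/(s² + 64)³. So L{t²·sin(8t)} = (-1)² F''(s) = (48s² - 1024)/(s² + 64)³. Then L{8·t²·sin(8t)} = 8·(48s² - 1024)/(s² + 64)³ = (384s² - 8192)/(s² + 64)³

Final answer: (384s² - 8192)/(s² + 64)³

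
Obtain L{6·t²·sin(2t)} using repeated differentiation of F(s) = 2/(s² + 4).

F(s) = 2/(s² + 4). F'(s) = -4s/(s² + 4)². F''(s) = -4(4 - 3s²)/(s² + 4)³ = (12s² - 16)/(s² + 4)³. So L{t²·sin(2t)} = (-1)² F''(s) = (12s² - 16)/(s² + 4)³. Then L{6·t²·sin(2t)} = 6·(12s² - 16)/(s² + 4)³ = (72s² - 96)/(s² + 4)³

Final answer: (72s² - 96)/(s² + 4)³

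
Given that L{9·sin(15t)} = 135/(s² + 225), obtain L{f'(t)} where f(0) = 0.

L{f'(t)} = s·F(s) - f(0) = s·135/(s² + 225) - 0 = 135s/(s² + 225)

Final answer: 135s/(s² + 225)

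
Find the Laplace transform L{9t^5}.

L{9t^5} = 9 · L{t^5} = 9 · 120/s^6 = 1080/s^6

Final answer: 1080/s^6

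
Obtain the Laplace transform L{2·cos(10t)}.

L{cos(ωt)} = s/(s² + ω²), so L{cos(10t)} = s/(s² + 100). Then L{2·cos(10t)} = 2·s/(s² + 100) = 2s/(s² + 100)

Final answer: 2s/(s² + 100)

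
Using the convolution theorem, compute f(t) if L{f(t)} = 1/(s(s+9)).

1/(s(s+9)) = (1/s)·(1/(s+9)) = L{1}·L{e^(-9t)}. By convolution, f(t) = 1*e^(-9t) = ∫₀ᵗ 1·e^(-9τ) dτ = (1 - e^(-9t))/9

Final answer: (1 - e^(-9t))/9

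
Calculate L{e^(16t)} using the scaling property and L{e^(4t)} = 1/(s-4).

Using L{f(at)} = (1/a)F(s/a) with a=4 and f(t) = e^(4t): L{e^(16t)} = (1/4) · 1/((s/4)-4) = (1/4) · 4/(s-16) = 1/(s-16)

Final answer: 1/(s-16)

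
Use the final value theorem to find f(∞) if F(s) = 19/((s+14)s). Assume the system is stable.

f(∞) = lim_{s→0} sF(s) = lim_{s→0} 19/(s+14) = 19/14

Final answer: 19/14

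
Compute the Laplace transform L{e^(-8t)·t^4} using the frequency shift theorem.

L{e^(at)·t^n} = n!/(s-a)^(n+1), so L{e^(-8t)·t^4} = 24/(s+8)^5

Final answer: 24/(s+8)^5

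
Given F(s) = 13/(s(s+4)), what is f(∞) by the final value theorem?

f(∞) = lim_{s→0} s·13/(s(s+4)) = lim_{s→0} 13/(s+4) = 13/4 = 13/4

Final answer: 13/4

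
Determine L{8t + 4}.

L{8t + 4} = 8·L{t} + 4·L{1} = 8/s² + 4/s

Final answer: 8/s² + 4/s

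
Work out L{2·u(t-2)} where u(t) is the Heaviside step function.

L{u(t-a)} = e^(-as)/s. Here a=2, so L{u(t-2)} = e^(-2s)/s, and L{2·u(t-2)} = 2·e^(-2s)/s

Final answer: 2·e^(-2s)/s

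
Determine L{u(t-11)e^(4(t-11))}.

u(t-a)f(t-a) with f(t)=e^(4t). L{e^(4t)} = 1/(s-4). By time shift: e^(-11s)/(s-4)

Final answer: e^(-11s)/(s-4)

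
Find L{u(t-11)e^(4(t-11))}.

u(t-a)f(t-a) with f(t)=e^(4t). L{e^(4t)} = 1/(s-4). By time shift: e^(-11s)/(s-4)

Final answer: e^(-11s)/(s-4)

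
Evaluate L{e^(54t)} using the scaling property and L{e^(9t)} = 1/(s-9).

Using L{f(at)} = (1/a)F(s/a) with a=6 and f(t) = e^(9t): L{e^(54t)} = (1/6) · 1/((s/6)-9) = (1/6) · 6/(s-54) = 1/(s-54)

Final answer: 1/(s-54)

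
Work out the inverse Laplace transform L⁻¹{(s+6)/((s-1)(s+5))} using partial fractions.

Using partial fractions, f(t) = (7e^t - e^(-5t))/6

Final answer: (7e^t - e^(-5t))/6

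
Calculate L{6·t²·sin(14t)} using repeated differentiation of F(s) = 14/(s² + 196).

F(s) = 14/(s² + 196). F'(s) = -28s/(s² + 196)². F''(s) = -28(196 - 3s²)/(s² + 196)³ = (84s² - 5488)/(s² + 196)³. So L{t²·sin(14t)} = (-1)² F''(s) = (84s² - 5488)/(s² + 196)³. Then L{6·t²·sin(14t)} = 6·(84s² - 5488)/(s² + 196)³ = (504s² - 32928)/(s² + 196)³

Final answer: (504s² - 32928)/(s² + 196)³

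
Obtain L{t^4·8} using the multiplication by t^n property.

L{8} = 8/s. d^1/ds^1[1/s] = -1/s². d^2/ds^2[1/s] = 2/s^3. d^3/ds^3[1/s] = -6/s^4. d^4/ds^4[1/s] = 24/s^5. So L{t^4} = (-1)^{4}·24/s^5 = 24/s^5. Then L{t^4·8} = 8·24/s^5 = 192/s^5

Final answer: 192/s^5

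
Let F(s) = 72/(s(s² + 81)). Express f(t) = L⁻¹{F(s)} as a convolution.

72/(s(s² + 81)) = (1/s)·(72/(s² + 81)) = L{1}·L{8·sin(9t)}. So f(t) = 1*(8·sin(9t)) = ∫₀ᵗ 8·sin(9τ) dτ

Final answer: ∫₀ᵗ 8·sin(9τ) dτ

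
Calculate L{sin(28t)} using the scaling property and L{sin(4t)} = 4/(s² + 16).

Using L{f(at)} = (1/a)F(s/a) with a=7: L{sin(28t)} = (1/7) · 4/((s/7)² + 16) = (1/7) · 4·49/(s² + 784) = 28/(s² + 784)

Final answer: 28/(s² + 784)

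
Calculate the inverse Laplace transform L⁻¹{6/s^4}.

L⁻¹{n!/s^(n+1)} = t^n with n=3. So L⁻¹{6/s^4} = t^3

Final answer: t^3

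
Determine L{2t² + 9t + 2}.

L{2t² + 9t + 2} = 2·2/s³ + 9/s² + 2/s = 4/s³ + 9/s² + 2/s

Final answer: 4/s³ + 9/s² + 2/s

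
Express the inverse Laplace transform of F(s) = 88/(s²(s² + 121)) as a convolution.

88/(s²(s² + 121)) = (1/s²)·(88/(s² + 121)) = L{t}·L{8·sin(11t)}. So f(t) = t*(8·sin(11t)) = ∫₀ᵗ 8τ·sin(11(t-τ)) dτ

Final answer: ∫₀ᵗ 8τ·sin(11(t-τ)) dτ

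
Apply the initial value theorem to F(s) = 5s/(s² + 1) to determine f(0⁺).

f(0⁺) = lim_{s→∞} s·5s/(s² + 1) = lim_{s→∞} 5s²/(s² + 1) = 5

Final answer: 5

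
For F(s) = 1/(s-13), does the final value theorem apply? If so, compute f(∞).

sF(s) = s/(s-13) has a pole at s = 13 in the right half-plane. Theorem does NOT apply (unstable system; f(t) = e^(13t) grows without bound).

Final answer: Not applicable (unstable)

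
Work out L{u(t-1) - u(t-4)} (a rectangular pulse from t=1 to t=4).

L{u(t-a)} = e^(-as)/s. L{u(t-1) - u(t-4)} = (e^(-s) - e^(-4s))/s

Final answer: (e^(-s) - e^(-4s))/s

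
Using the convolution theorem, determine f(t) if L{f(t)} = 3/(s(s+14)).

3/(s(s+14)) = (3/s)·(1/(s+14)) = L{3}·L{e^(-14t)}. By convolution, f(t) = 3*e^(-14t) = ∫₀ᵗ 3·e^(-14τ) dτ = 3·(1 - e^(-14t))/14

Final answer: 3·(1 - e^(-14t))/14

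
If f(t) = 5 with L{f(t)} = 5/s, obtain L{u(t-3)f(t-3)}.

Time shift theorem: L{u(t-a)f(t-a)} = e^(-as)F(s). Here a=3, F(s) = 5/s, so L{u(t-3)f(t-3)} = e^(-3s)·5/s

Final answer: e^(-3s)·5/s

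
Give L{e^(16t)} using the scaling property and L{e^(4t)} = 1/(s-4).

Using L{f(at)} = (1/a)F(s/a) with a=4 and f(t) = e^(4t): L{e^(16t)} = (1/4) · 1/((s/4)-4) = (1/4) · 4/(s-16) = 1/(s-16)

Final answer: 1/(s-16)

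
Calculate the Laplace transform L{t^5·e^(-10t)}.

L{t^n·e^(at)} = n!/(s-a)^(n+1), so L{t^5·e^(-10t)} = 120/(s+10)^6

Final answer: 120/(s+10)^6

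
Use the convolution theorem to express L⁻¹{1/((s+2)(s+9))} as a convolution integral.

1/((s+2)(s+9)) = (1/(s+2))·(1/(s+9)) = L{e^(-2t)}·L{e^(-9t)}. So f(t) = e^(-2t)*e^(-9t) = ∫₀ᵗ e^(-2τ)·e^(-9(t-τ)) dτ

Final answer: ∫₀ᵗ e^(-2τ)·e^(-9(t-τ)) dτ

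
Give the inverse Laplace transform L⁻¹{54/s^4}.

L⁻¹{n!/s^(n+1)} = t^n with n=3. So L⁻¹{6/s^4} = t^3, and L⁻¹{54/s^4} = (54/6)·t^3 = 9·t^3

Final answer: 9·t^3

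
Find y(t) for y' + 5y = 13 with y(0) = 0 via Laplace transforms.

sY + 5Y = 13/s. Y = 13/(s(s+5)). Partial fractions: Y = 13/5/s - 13/5/(s+5)

Final answer: y(t) = 13/5(1 - e^(-5t))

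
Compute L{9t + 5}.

L{9t + 5} = 9·L{t} + 5·L{1} = 9/s² + 5/s

Final answer: 9/s² + 5/s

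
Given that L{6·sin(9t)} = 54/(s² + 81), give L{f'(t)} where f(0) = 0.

L{f'(t)} = s·F(s) - f(0) = s·54/(s² + 81) - 0 = 54s/(s² + 81)

Final answer: 54s/(s² + 81)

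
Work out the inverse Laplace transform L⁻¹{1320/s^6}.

L⁻¹{n!/s^(n+1)} = t^n with n=5. So L⁻¹{120/s^6} = t^5, and L⁻¹{1320/s^6} = (1320/120)·t^5 = 11·t^5

Final answer: 11·t^5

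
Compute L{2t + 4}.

L{2t + 4} = 2·L{t} + 4·L{1} = 2/s² + 4/s

Final answer: 2/s² + 4/s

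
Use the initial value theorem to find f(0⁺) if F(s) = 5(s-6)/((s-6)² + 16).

f(0⁺) = lim_{s→∞} sF(s) = lim_{s→∞} 5s(s-6)/((s-6)² + 16) = 5

Final answer: 5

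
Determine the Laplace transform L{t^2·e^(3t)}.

L{t^n·e^(at)} = n!/(s-a)^(n+1), so L{t^2·e^(3t)} = 2/(s-3)^3

Final answer: 2/(s-3)^3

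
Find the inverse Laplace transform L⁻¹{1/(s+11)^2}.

L⁻¹{n!/(s-a)^(n+1)} = t^n·e^(at) with n=1, a=-11. So L⁻¹{1/(s+11)^2} = t·e^(-11t)

Final answer: t·e^(-11t)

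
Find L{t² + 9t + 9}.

L{t² + 9t + 9} = 2/s³ + 9/s² + 9/s = 2/s³ + 9/s² + 9/s

Final answer: 2/s³ + 9/s² + 9/s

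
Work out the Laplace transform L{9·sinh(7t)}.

L{sinh(ωt)} = ω/(s² - ω²), so L{sinh(7t)} = 7/(s² - 49). Then L{9·sinh(7t)} = 9·7/(s² - 49) = 63/(s² - 49)

Final answer: 63/(s² - 49)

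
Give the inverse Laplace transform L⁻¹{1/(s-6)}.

L⁻¹{1/(s-a)} = e^(at), so L⁻¹{1/(s-6)} = e^(6t)

Final answer: e^(6t)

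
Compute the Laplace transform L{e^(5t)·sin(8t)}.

L{e^(at)·sin(ωt)} = ω/((s-a)² + ω²), so L{e^(5t)·sin(8t)} = 8/((s-5)² + 64)

Final answer: 8/((s-5)² + 64)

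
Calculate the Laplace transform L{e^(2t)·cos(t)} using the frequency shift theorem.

Frequency shift: L{e^(at)f(t)} = F(s-a). L{e^(2t)·cos(t)} = (s-2)/((s-2)² + 1)

Final answer: (s-2)/((s-2)² + 1)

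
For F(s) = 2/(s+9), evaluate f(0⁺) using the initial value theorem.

f(0⁺) = lim_{s→∞} s·2/(s+9) = lim_{s→∞} 2s/(s+9) = 2

Final answer: 2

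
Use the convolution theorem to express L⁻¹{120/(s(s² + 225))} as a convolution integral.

120/(s(s² + 225)) = (1/s)·(120/(s² + 225)) = L{1}·L{8·sin(15t)}. So f(t) = 1*(8·sin(15t)) = ∫₀ᵗ 8·sin(15τ) dτ

Final answer: ∫₀ᵗ 8·sin(15τ) dτ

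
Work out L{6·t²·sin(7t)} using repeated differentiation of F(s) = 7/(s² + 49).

F(s) = 7/(s² + 49). F'(s) = -14s/(s² + 49)². F''(s) = -14(49 - 3s²)/(s² + 49)³ = (42s² - 686)/(s² + 49)³. So L{t²·sin(7t)} = (-1)² F''(s) = (42s² - 686)/(s² + 49)³. Then L{6·t²·sin(7t)} = 6·(42s² - 686)/(s² + 49)³ = (252s² - 4116)/(s² + 49)³

Final answer: (252s² - 4116)/(s² + 49)³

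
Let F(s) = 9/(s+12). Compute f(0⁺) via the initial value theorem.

f(0⁺) = lim_{s→∞} s·9/(s+12) = lim_{s→∞} 9s/(s+12) = 9

Final answer: 9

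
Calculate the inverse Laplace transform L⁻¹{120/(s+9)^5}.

L⁻¹{n!/(s-a)^(n+1)} = t^n·e^(at) with n=4, a=-9. So L⁻¹{24/(s+9)^5} = t^4·e^(-9t), and L⁻¹{120/(s+9)^5} = (120/24)·t^4·e^(-9t) = 5·t^4·e^(-9t)

Final answer: 5·t^4·e^(-9t)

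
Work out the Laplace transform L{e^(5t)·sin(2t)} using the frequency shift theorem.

Frequency shift: L{e^(at)f(t)} = F(s-a). L{e^(5t)·sin(2t)} = 2/((s-5)² + 4)

Final answer: 2/((s-5)² + 4)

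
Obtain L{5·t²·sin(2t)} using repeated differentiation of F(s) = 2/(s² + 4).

F(s) = 2/(s² + 4). F'(s) = -4s/(s² + 4)². F''(s) = -4(4 - 3s²)/(s² + 4)³ = (12s² - 16)/(s² + 4)³. So L{t²·sin(2t)} = (-1)² F''(s) = (12s² - 16)/(s² + 4)³. Then L{5·t²·sin(2t)} = 5·(12s² - 16)/(s² + 4)³ = (60s² - 80)/(s² + 4)³

Final answer: (60s² - 80)/(s² + 4)³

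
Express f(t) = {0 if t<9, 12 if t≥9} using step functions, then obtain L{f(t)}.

f(t) = 12·u(t-9). L{u(t-9)} = e^(-9s)/s, so L{f(t)} = 12·e^(-9s)/s

Final answer: 12·e^(-9s)/s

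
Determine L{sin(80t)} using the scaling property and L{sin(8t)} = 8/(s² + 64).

Using L{f(at)} = (1/a)F(s/a) with a=10: L{sin(80t)} = (1/10) · 8/((s/10)² + 64) = (1/10) · 8·100/(s² + 6400) = 80/(s² + 6400)

Final answer: 80/(s² + 6400)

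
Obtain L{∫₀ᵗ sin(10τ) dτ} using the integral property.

L{∫₀ᵗ f(τ)dτ} = F(s)/s with F(s) = 10/(s² + 100), so the result is (10/(s² + 100))/s = 10/(s(s² + 100))

Final answer: 10/(s(s² + 100))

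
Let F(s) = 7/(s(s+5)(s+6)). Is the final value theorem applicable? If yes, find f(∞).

Poles of sF(s) = 7/((s+5)(s+6)) are at s = -5 and s = -6, both in the left half-plane. Theorem applies. f(∞) = lim_{s→0} sF(s) = 7/(5·6) = 7/30

Final answer: 7/30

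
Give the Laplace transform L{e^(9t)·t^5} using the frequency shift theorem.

L{e^(at)·t^n} = n!/(s-a)^(n+1), so L{e^(9t)·t^5} = 120/(s-9)^6

Final answer: 120/(s-9)^6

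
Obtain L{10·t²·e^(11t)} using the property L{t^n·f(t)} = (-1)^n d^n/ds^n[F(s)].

L{e^(11t)} = 1/(s-11). d/ds[1/(s-11)] = -1/(s-11)². d²/ds²[1/(s-11)] = 2/(s-11)³. So L{t²·e^(11t)} = (-1)² · 2/(s-11)³ = 2/(s-11)³. Then L{10·t²·e^(11t)} = 10·2/(s-11)³ = 20/(s-11)³

Final answer: 20/(s-11)³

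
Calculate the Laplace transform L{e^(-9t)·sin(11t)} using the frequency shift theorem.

Frequency shift: L{e^(at)f(t)} = F(s-a). L{e^(-9t)·sin(11t)} = 11/((s+9)² + 121)

Final answer: 11/((s+9)² + 121)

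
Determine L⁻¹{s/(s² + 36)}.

This is the form c·s/(s² + a²) with a = 6. L⁻¹ = cos(6t)

Final answer: cos(6t)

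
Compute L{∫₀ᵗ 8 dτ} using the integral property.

L{∫₀ᵗ f(τ)dτ} = F(s)/s with f(t) = 8. F(s) = 8/s, so L{∫₀ᵗ 8 dτ} = (8/s)/s = 8/s². (Check: ∫₀ᵗ 8 dτ = 8t.)

Final answer: 8/s²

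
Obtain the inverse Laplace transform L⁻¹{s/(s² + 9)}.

L⁻¹{s/(s² + 9)} = cos(3t)

Final answer: cos(3t)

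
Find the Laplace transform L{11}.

L{11} = 11 · L{1} = 11/s

Final answer: 11/s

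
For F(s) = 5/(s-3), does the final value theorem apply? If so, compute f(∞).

sF(s) = 5s/(s-3) has a pole at s = 3 in the right half-plane. Theorem does NOT apply (unstable system; f(t) = 5·e^(3t) grows without bound).

Final answer: Not applicable (unstable)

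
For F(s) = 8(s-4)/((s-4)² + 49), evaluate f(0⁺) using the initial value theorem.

f(0⁺) = lim_{s→∞} sF(s) = lim_{s→∞} 8s(s-4)/((s-4)² + 49) = 8

Final answer: 8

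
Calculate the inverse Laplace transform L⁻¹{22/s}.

L⁻¹{c/s} = c, so L⁻¹{22/s} = 22

Final answer: 22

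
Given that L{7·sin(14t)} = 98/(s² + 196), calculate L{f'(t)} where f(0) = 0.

L{f'(t)} = s·F(s) - f(0) = s·98/(s² + 196) - 0 = 98s/(s² + 196)

Final answer: 98s/(s² + 196)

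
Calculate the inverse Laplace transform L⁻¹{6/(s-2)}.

L⁻¹{1/(s-a)} = e^(at), so L⁻¹{1/(s-2)} = e^(2t), and L⁻¹{6/(s-2)} = 6·e^(2t)

Final answer: 6·e^(2t)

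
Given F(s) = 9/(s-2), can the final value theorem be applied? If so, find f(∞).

sF(s) = 9s/(s-2) has a pole at s = 2 in the right half-plane. Theorem does NOT apply (unstable system; f(t) = 9·e^(2t) grows without bound).

Final answer: Not applicable (unstable)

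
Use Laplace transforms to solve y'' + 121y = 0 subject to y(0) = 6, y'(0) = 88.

L{y''} + 121L{y} = 0. s²Y - 6s - 88 + 121Y = 0. Y(s² + 121) = 6s + 88. Y = (6s + 88)/(s² + 121). Inverting: y(t) = 6cos(11t) + 8sin(11t)

Final answer: y(t) = 6cos(11t) + 8sin(11t)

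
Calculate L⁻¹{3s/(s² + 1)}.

This is the form c·s/(s² + a²) with a = 1, c = 3. L⁻¹ = 3·cos(t)

Final answer: 3·cos(t)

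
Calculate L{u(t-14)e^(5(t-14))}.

u(t-a)f(t-a) with f(t)=e^(5t). L{e^(5t)} = 1/(s-5). By time shift: e^(-14s)/(s-5)

Final answer: e^(-14s)/(s-5)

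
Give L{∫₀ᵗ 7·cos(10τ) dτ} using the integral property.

L{∫₀ᵗ f(τ)dτ} = F(s)/s with F(s) = 7s/(s² + 100), so the result is (7s/(s² + 100))/s = 7/(s² + 100)

Final answer: 7/(s² + 100)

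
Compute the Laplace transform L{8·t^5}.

L{t^n} = n!/s^(n+1), so L{t^5} = 120/s^6. Then L{8·t^5} = 8·120/s^6 = 960/s^6

Final answer: 960/s^6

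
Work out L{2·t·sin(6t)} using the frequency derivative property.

L{sin(6t)} = 6/(s² + 36). By L{t·f(t)} = -F'(s): -d/ds[6/(s² + 36)] = -(6)·(-2s)/(s² + 36)² = 12s/(s² + 36)². Then L{2·t·sin(6t)} = 2·12s/(s² + 36)² = 24s/(s² + 36)²

Final answer: 24s/(s² + 36)²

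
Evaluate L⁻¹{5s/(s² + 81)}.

This is the form c·s/(s² + a²) with a = 9, c = 5. L⁻¹ = 5·cos(9t)

Final answer: 5·cos(9t)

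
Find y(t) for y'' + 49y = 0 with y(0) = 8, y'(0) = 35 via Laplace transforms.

L{y''} + 49L{y} = 0. s²Y - 8s - 35 + 49Y = 0. Y(s² + 49) = 8s + 35. Y = (8s + 35)/(s² + 49). Inverting: y(t) = 8cos(7t) + 5sin(7t)

Final answer: y(t) = 8cos(7t) + 5sin(7t)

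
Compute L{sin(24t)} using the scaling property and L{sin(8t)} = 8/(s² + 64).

Using L{f(at)} = (1/a)F(s/a) with a=3: L{sin(24t)} = (1/3) · 8/((s/3)² + 64) = (1/3) · 8·9/(s² + 576) = 24/(s² + 576)

Final answer: 24/(s² + 576)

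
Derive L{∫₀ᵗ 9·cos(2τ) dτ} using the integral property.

L{∫₀ᵗ f(τ)dτ} = F(s)/s with F(s) = 9s/(s² + 4), so the result is (9s/(s² + 4))/s = 9/(s² + 4)

Final answer: 9/(s² + 4)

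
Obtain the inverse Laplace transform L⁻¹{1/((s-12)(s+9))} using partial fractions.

Decompose: A/(s-12) + B/(s+9). A = 1/21, B = -1/21. f(t) = (e^(12t) - e^(-9t))/21

Final answer: (e^(12t) - e^(-9t))/21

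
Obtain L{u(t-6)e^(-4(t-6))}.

u(t-a)f(t-a) with f(t)=e^(-4t). L{e^(-4t)} = 1/(s+4). By time shift: e^(-6s)/(s+4)

Final answer: e^(-6s)/(s+4)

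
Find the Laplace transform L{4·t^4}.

L{t^n} = n!/s^(n+1), so L{t^4} = 24/s^5. Then L{4·t^4} = 4·24/s^5 = 96/s^5

Final answer: 96/s^5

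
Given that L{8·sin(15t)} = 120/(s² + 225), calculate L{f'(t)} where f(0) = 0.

L{f'(t)} = s·F(s) - f(0) = s·120/(s² + 225) - 0 = 120s/(s² + 225)

Final answer: 120s/(s² + 225)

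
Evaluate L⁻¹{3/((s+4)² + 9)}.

Form: b/((s-a)² + b²) → e^(at)sin(bt). With a=-4, b=3

Final answer: e^(-4t)·sin(3t)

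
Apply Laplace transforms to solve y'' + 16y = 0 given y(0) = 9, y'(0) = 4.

L{y''} + 16L{y} = 0. s²Y - 9s - 4 + 16Y = 0. Y(s² + 16) = 9s + 4. Y = (9s + 4)/(s² + 16). Inverting: y(t) = 9cos(4t) + sin(4t)

Final answer: y(t) = 9cos(4t) + sin(4t)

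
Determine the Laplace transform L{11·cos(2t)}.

L{cos(ωt)} = s/(s² + ω²), so L{cos(2t)} = s/(s² + 4). Then L{11·cos(2t)} = 11·s/(s² + 4) = 11s/(s² + 4)

Final answer: 11s/(s² + 4)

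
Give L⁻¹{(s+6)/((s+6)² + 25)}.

Using frequency shift: L⁻¹{(s-a)/((s-a)² + b²)} = e^(at)cos(bt). Here a=-6, b=5

Final answer: e^(-6t)·cos(5t)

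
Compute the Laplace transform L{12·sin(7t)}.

L{sin(ωt)} = ω/(s² + ω²), so L{sin(7t)} = 7/(s² + 49). Then L{12·sin(7t)} = 12·7/(s² + 49) = 84/(s² + 49)

Final answer: 84/(s² + 49)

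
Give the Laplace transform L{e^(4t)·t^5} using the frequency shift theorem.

L{e^(at)·t^n} = n!/(s-a)^(n+1), so L{e^(4t)·t^5} = 120/(s-4)^6

Final answer: 120/(s-4)^6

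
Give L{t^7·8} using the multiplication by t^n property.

L{8} = 8/s. d^1/ds^1[1/s] = -1/s². d^2/ds^2[1/s] = 2/s^3. d^3/ds^3[1/s] = -6/s^4. d^4/ds^4[1/s] = 24/s^5. d^5/ds^5[1/s] = -120/s^6. d^6/ds^6[1/s] = 720/s^7. d^7/ds^7[1/s] = -5040/s^8. So L{t^7} = (-1)^{7}·-5040/s^8 = 5040/s^8. Then L{t^7·8} = 8·5040/s^8 = 40320/s^8

Final answer: 40320/s^8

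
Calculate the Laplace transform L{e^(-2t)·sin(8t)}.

L{e^(at)·sin(ωt)} = ω/((s-a)² + ω²), so L{e^(-2t)·sin(8t)} = 8/((s+2)² + 64)

Final answer: 8/((s+2)² + 64)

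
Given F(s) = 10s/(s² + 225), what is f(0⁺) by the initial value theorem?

f(0⁺) = lim_{s→∞} s·10s/(s² + 225) = lim_{s→∞} 10s²/(s² + 225) = 10

Final answer: 10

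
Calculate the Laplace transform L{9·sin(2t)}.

L{sin(ωt)} = ω/(s² + ω²), so L{sin(2t)} = 2/(s² + 4). Then L{9·sin(2t)} = 9·2/(s² + 4) = 18/(s² + 4)

Final answer: 18/(s² + 4)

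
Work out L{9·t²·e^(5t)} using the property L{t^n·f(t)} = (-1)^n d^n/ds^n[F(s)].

L{e^(5t)} = 1/(s-5). d/ds[1/(s-5)] = -1/(s-5)². d²/ds²[1/(s-5)] = 2/(s-5)³. So L{t²·e^(5t)} = (-1)² · 2/(s-5)³ = 2/(s-5)³. Then L{9·t²·e^(5t)} = 9·2/(s-5)³ = 18/(s-5)³

Final answer: 18/(s-5)³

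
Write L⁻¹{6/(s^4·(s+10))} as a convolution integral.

6/(s^4·(s+10)) = (6/s^4)·(1/(s+10)) = L{t^3}·L{e^(-10t)}. So f(t) = t^3*e^(-10t) = ∫₀ᵗ τ^3·e^(-10(t-τ)) dτ

Final answer: ∫₀ᵗ τ^3·e^(-10(t-τ)) dτ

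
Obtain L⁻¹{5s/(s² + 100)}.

This is the form c·s/(s² + a²) with a = 10, c = 5. L⁻¹ = 5·cos(10t)

Final answer: 5·cos(10t)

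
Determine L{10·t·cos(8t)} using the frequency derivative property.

L{cos(8t)} = s/(s² + 64). Derivative: d/ds[s/(s² + 64)] = [(s² + 64) - s·2s]/(s² + 64)² = (64 - s²)/(s² + 64)². So L{t·cos(8t)} = -F'(s) = (s² - 64)/(s² + 64)². Then L{10·t·cos(8t)} = 10·(s² - 64)/(s² + 64)²

Final answer: 10·(s² - 64)/(s² + 64)²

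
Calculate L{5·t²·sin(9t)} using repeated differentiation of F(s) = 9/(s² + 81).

F(s) = 9/(s² + 81). F'(s) = -18s/(s² + 81)². F''(s) = -18(81 - 3s²)/(s² + 81)³ = (54s² - 1458)/(s² + 81)³. So L{t²·sin(9t)} = (-1)² F''(s) = (54s² - 1458)/(s² + 81)³. Then L{5·t²·sin(9t)} = 5·(54s² - 1458)/(s² + 81)³ = (270s² - 7290)/(s² + 81)³

Final answer: (270s² - 7290)/(s² + 81)³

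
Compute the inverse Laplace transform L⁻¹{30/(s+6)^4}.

L⁻¹{n!/(s-a)^(n+1)} = t^n·e^(at) with n=3, a=-6. So L⁻¹{6/(s+6)^4} = t^3·e^(-6t), and L⁻¹{30/(s+6)^4} = (30/6)·t^3·e^(-6t) = 5·t^3·e^(-6t)

Final answer: 5·t^3·e^(-6t)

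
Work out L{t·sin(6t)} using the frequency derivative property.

L{sin(6t)} = 6/(s² + 36). By L{t·f(t)} = -F'(s): -d/ds[6/(s² + 36)] = -(6)·(-2s)/(s² + 36)² = 12s/(s² + 36)²

Final answer: 12s/(s² + 36)²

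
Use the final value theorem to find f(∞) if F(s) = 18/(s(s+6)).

f(∞) = lim_{s→0} s·18/(s(s+6)) = lim_{s→0} 18/(s+6) = 18/6 = 3

Final answer: 3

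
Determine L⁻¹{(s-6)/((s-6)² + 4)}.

Using frequency shift: L⁻¹{(s-a)/((s-a)² + b²)} = e^(at)cos(bt). Here a=6, b=2

Final answer: e^(6t)·cos(2t)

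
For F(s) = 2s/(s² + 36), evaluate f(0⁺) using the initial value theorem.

f(0⁺) = lim_{s→∞} s·2s/(s² + 36) = lim_{s→∞} 2s²/(s² + 36) = 2

Final answer: 2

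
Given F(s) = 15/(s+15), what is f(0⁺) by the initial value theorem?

f(0⁺) = lim_{s→∞} s·15/(s+15) = lim_{s→∞} 15s/(s+15) = 15

Final answer: 15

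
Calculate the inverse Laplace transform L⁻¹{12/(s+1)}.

L⁻¹{1/(s-a)} = e^(at), so L⁻¹{1/(s+1)} = e^(-t), and L⁻¹{12/(s+1)} = 12·e^(-t)

Final answer: 12·e^(-t)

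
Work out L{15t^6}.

L{t^n} = n!/s^(n+1). So L{15t^6} = 15·6!/s^7 = 10800/s^7

Final answer: 10800/s^7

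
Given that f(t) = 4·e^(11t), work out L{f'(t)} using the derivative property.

f(0) = 4, F(s) = 4/(s-11). L{f'(t)} = s·F(s) - f(0) = 4s/(s-11) - 4 = (4s - 4(s-11))/(s-11) = 44/(s-11)

Final answer: 44/(s-11)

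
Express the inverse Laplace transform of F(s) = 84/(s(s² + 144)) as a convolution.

84/(s(s² + 144)) = (1/s)·(84/(s² + 144)) = L{1}·L{7·sin(12t)}. So f(t) = 1*(7·sin(12t)) = ∫₀ᵗ 7·sin(12τ) dτ

Final answer: ∫₀ᵗ 7·sin(12τ) dτ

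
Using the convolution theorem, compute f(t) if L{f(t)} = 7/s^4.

7/s^4 = (7/s)·(1/s^3) = L{7}·L{t^2/2}. By convolution, f(t) = 7*t^2/2 = ∫₀ᵗ 7·τ^2/2 dτ = 7·t^3/6

Final answer: 7·t^3/6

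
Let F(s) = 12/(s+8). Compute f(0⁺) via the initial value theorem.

f(0⁺) = lim_{s→∞} s·12/(s+8) = lim_{s→∞} 12s/(s+8) = 12

Final answer: 12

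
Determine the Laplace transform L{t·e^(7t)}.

L{t^n·e^(at)} = n!/(s-a)^(n+1), so L{t·e^(7t)} = 1/(s-7)^2

Final answer: 1/(s-7)^2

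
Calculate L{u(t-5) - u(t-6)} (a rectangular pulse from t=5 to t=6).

L{u(t-a)} = e^(-as)/s. L{u(t-5) - u(t-6)} = (e^(-5s) - e^(-6s))/s

Final answer: (e^(-5s) - e^(-6s))/s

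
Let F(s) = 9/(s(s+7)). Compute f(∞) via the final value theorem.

f(∞) = lim_{s→0} s·9/(s(s+7)) = lim_{s→0} 9/(s+7) = 9/7 = 9/7

Final answer: 9/7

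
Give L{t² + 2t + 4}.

L{t² + 2t + 4} = 2/s³ + 2/s² + 4/s = 2/s³ + 2/s² + 4/s

Final answer: 2/s³ + 2/s² + 4/s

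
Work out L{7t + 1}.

L{7t + 1} = 7·L{t} + L{1} = 7/s² + 1/s

Final answer: 7/s² + 1/s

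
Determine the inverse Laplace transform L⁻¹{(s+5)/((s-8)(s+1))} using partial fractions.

Using partial fractions, f(t) = (13e^(8t) - 4e^(-t))/9

Final answer: (13e^(8t) - 4e^(-t))/9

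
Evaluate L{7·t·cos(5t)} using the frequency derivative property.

L{cos(5t)} = s/(s² + 25). Derivative: d/ds[s/(s² + 25)] = [(s² + 25) - s·2s]/(s² + 25)² = (25 - s²)/(s² + 25)². So L{t·cos(5t)} = -F'(s) = (s² - 25)/(s² + 25)². Then L{7·t·cos(5t)} = 7·(s² - 25)/(s² + 25)²

Final answer: 7·(s² - 25)/(s² + 25)²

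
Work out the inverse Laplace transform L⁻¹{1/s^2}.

L⁻¹{n!/s^(n+1)} = t^n with n=1. So L⁻¹{1/s^2} = t

Final answer: t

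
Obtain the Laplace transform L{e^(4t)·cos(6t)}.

L{e^(at)·cos(ωt)} = (s-a)/((s-a)² + ω²), so L{e^(4t)·cos(6t)} = (s-4)/((s-4)² + 36)

Final answer: (s-4)/((s-4)² + 36)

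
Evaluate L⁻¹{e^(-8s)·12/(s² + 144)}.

L⁻¹{12/(s² + 144)} = sin(12t). By the time shift theorem, L⁻¹{e^(-as)F(s)} = u(t-a)f(t-a) with a=8, so L⁻¹{e^(-8s)·12/(s² + 144)} = u(t-8)·sin(12(t-8))

Final answer: u(t-8)·sin(12(t-8))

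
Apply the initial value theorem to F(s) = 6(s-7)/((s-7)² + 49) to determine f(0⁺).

f(0⁺) = lim_{s→∞} sF(s) = lim_{s→∞} 6s(s-7)/((s-7)² + 49) = 6

Final answer: 6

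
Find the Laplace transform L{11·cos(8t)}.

L{cos(ωt)} = s/(s² + ω²), so L{cos(8t)} = s/(s² + 64). Then L{11·cos(8t)} = 11·s/(s² + 64) = 11s/(s² + 64)

Final answer: 11s/(s² + 64)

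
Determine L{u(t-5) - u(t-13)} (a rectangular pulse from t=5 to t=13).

L{u(t-a)} = e^(-as)/s. L{u(t-5) - u(t-13)} = (e^(-5s) - e^(-13s))/s

Final answer: (e^(-5s) - e^(-13s))/s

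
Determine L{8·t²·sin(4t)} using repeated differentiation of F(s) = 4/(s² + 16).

F(s) = 4/(s² + 16). F'(s) = -8s/(s² + 16)². F''(s) = -8(16 - 3s²)/(s² + 16)³ = (24s² - 128)/(s² + 16)³. So L{t²·sin(4t)} = (-1)² F''(s) = (24s² - 128)/(s² + 16)³. Then L{8·t²·sin(4t)} = 8·(24s² - 128)/(s² + 16)³ = (192s² - 1024)/(s² + 16)³

Final answer: (192s² - 1024)/(s² + 16)³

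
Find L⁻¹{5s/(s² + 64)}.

This is the form c·s/(s² + a²) with a = 8, c = 5. L⁻¹ = 5·cos(8t)

Final answer: 5·cos(8t)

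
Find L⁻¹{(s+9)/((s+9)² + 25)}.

Using frequency shift: L⁻¹{(s-a)/((s-a)² + b²)} = e^(at)cos(bt). Here a=-9, b=5

Final answer: e^(-9t)·cos(5t)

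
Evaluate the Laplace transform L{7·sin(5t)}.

L{sin(ωt)} = ω/(s² + ω²), so L{sin(5t)} = 5/(s² + 25). Then L{7·sin(5t)} = 7·5/(s² + 25) = 35/(s² + 25)

Final answer: 35/(s² + 25)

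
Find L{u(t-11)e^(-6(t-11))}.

u(t-a)f(t-a) with f(t)=e^(-6t). L{e^(-6t)} = 1/(s+6). By time shift: e^(-11s)/(s+6)

Final answer: e^(-11s)/(s+6)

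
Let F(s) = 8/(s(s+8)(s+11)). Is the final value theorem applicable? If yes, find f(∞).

Poles of sF(s) = 8/((s+8)(s+11)) are at s = -8 and s = -11, both in the left half-plane. Theorem applies. f(∞) = lim_{s→0} sF(s) = 8/(8·11) = 1/11

Final answer: 1/11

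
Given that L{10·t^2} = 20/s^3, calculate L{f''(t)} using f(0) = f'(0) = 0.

L{f''(t)} = s²F(s) - sf(0) - f'(0) = s²·20/s^3 - 0 - 0 = 20/s

Final answer: 20/s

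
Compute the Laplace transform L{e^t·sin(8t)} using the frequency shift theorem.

Frequency shift: L{e^(at)f(t)} = F(s-a). L{e^t·sin(8t)} = 8/((s-1)² + 64)

Final answer: 8/((s-1)² + 64)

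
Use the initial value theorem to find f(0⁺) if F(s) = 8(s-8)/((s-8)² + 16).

f(0⁺) = lim_{s→∞} sF(s) = lim_{s→∞} 8s(s-8)/((s-8)² + 16) = 8

Final answer: 8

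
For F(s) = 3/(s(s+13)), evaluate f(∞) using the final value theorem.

f(∞) = lim_{s→0} s·3/(s(s+13)) = lim_{s→0} 3/(s+13) = 3/13 = 3/13

Final answer: 3/13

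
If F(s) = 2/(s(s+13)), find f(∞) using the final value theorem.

f(∞) = lim_{s→0} s·2/(s(s+13)) = lim_{s→0} 2/(s+13) = 2/13 = 2/13

Final answer: 2/13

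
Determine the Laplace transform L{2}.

L{2} = 2 · L{1} = 2/s

Final answer: 2/s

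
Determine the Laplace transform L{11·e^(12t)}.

L{e^(at)} = 1/(s-a), so L{e^(12t)} = 1/(s-12). Then L{11·e^(12t)} = 11/(s-12)

Final answer: 11/(s-12)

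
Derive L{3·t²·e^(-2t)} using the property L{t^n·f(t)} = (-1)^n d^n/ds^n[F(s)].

L{e^(-2t)} = 1/(s+2). d/ds[1/(s+2)] = -1/(s+2)². d²/ds²[1/(s+2)] = 2/(s+2)³. So L{t²·e^(-2t)} = (-1)² · 2/(s+2)³ = 2/(s+2)³. Then L{3·t²·e^(-2t)} = 3·2/(s+2)³ = 6/(s+2)³

Final answer: 6/(s+2)³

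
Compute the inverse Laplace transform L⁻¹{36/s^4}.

L⁻¹{n!/s^(n+1)} = t^n with n=3. So L⁻¹{6/s^4} = t^3, and L⁻¹{36/s^4} = (36/6)·t^3 = 6·t^3

Final answer: 6·t^3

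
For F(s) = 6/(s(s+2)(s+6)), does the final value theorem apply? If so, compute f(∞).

Poles of sF(s) = 6/((s+2)(s+6)) are at s = -2 and s = -6, both in the left half-plane. Theorem applies. f(∞) = lim_{s→0} sF(s) = 6/(2·6) = 1/2

Final answer: 1/2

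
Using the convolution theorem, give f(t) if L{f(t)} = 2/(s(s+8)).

2/(s(s+8)) = (2/s)·(1/(s+8)) = L{2}·L{e^(-8t)}. By convolution, f(t) = 2*e^(-8t) = ∫₀ᵗ 2·e^(-8τ) dτ = 2·(1 - e^(-8t))/8

Final answer: 2·(1 - e^(-8t))/8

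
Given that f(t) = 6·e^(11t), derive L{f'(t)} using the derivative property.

f(0) = 6, F(s) = 6/(s-11). L{f'(t)} = s·F(s) - f(0) = 6s/(s-11) - 6 = (6s - 6(s-11))/(s-11) = 66/(s-11)

Final answer: 66/(s-11)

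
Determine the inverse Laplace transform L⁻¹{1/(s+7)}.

L⁻¹{1/(s-a)} = e^(at), so L⁻¹{1/(s+7)} = e^(-7t)

Final answer: e^(-7t)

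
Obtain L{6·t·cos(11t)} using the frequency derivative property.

L{cos(11t)} = s/(s² + 121). Derivative: d/ds[s/(s² + 121)] = [(s² + 121) - s·2s]/(s² + 121)² = (121 - s²)/(s² + 121)². So L{t·cos(11t)} = -F'(s) = (s² - 121)/(s² + 121)². Then L{6·t·cos(11t)} = 6·(s² - 121)/(s² + 121)²

Final answer: 6·(s² - 121)/(s² + 121)²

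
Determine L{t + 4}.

L{t + 4} = L{t} + 4·L{1} = 1/s² + 4/s

Final answer: 1/s² + 4/s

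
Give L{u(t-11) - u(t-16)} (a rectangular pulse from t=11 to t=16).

L{u(t-a)} = e^(-as)/s. L{u(t-11) - u(t-16)} = (e^(-11s) - e^(-16s))/s

Final answer: (e^(-11s) - e^(-16s))/s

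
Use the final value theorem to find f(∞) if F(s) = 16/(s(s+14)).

f(∞) = lim_{s→0} s·16/(s(s+14)) = lim_{s→0} 16/(s+14) = 16/14 = 8/7

Final answer: 8/7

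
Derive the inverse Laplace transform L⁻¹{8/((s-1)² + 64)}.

Using frequency shift, L⁻¹{8/((s-1)² + 64)} = e^t·sin(8t)

Final answer: e^t·sin(8t)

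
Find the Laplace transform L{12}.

L{12} = 12 · L{1} = 12/s

Final answer: 12/s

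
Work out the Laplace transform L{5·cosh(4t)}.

L{cosh(ωt)} = s/(s² - ω²), so L{cosh(4t)} = s/(s² - 16). Then L{5·cosh(4t)} = 5·s/(s² - 16) = 5s/(s² - 16)

Final answer: 5s/(s² - 16)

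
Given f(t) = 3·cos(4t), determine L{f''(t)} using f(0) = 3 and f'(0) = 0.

F(s) = 3s/(s² + 16). L{f''(t)} = s²F(s) - sf(0) - f'(0) = 3s³/(s² + 16) - 3s = (3s³ - 3s(s² + 16))/(s² + 16) = -48s/(s² + 16)

Final answer: -48s/(s² + 16)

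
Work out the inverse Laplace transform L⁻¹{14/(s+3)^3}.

L⁻¹{n!/(s-a)^(n+1)} = t^n·e^(at) with n=2, a=-3. So L⁻¹{2/(s+3)^3} = t^2·e^(-3t), and L⁻¹{14/(s+3)^3} = (14/2)·t^2·e^(-3t) = 7·t^2·e^(-3t)

Final answer: 7·t^2·e^(-3t)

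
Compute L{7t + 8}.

L{7t + 8} = 7·L{t} + 8·L{1} = 7/s² + 8/s

Final answer: 7/s² + 8/s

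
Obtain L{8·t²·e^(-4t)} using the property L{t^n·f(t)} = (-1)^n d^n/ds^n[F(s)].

L{e^(-4t)} = 1/(s+4). d/ds[1/(s+4)] = -1/(s+4)². d²/ds²[1/(s+4)] = 2/(s+4)³. So L{t²·e^(-4t)} = (-1)² · 2/(s+4)³ = 2/(s+4)³. Then L{8·t²·e^(-4t)} = 8·2/(s+4)³ = 16/(s+4)³

Final answer: 16/(s+4)³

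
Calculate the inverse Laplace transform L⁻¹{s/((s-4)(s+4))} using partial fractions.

Using partial fractions, f(t) = (4e^(4t) + 4e^(-4t))/8

Final answer: (4e^(4t) + 4e^(-4t))/8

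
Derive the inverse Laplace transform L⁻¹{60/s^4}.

L⁻¹{n!/s^(n+1)} = t^n with n=3. So L⁻¹{6/s^4} = t^3, and L⁻¹{60/s^4} = (60/6)·t^3 = 10·t^3

Final answer: 10·t^3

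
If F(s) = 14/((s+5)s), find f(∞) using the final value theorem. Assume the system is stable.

f(∞) = lim_{s→0} sF(s) = lim_{s→0} 14/(s+5) = 14/5

Final answer: 14/5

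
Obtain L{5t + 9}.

L{5t + 9} = 5·L{t} + 9·L{1} = 5/s² + 9/s

Final answer: 5/s² + 9/s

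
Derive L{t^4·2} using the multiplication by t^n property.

L{2} = 2/s. d^1/ds^1[1/s] = -1/s². d^2/ds^2[1/s] = 2/s^3. d^3/ds^3[1/s] = -6/s^4. d^4/ds^4[1/s] = 24/s^5. So L{t^4} = (-1)^{4}·24/s^5 = 24/s^5. Then L{t^4·2} = 2·24/s^5 = 48/s^5

Final answer: 48/s^5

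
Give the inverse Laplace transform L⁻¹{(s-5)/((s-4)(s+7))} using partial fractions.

Using partial fractions, f(t) = (-e^(4t) + 12e^(-7t))/11

Final answer: (-e^(4t) + 12e^(-7t))/11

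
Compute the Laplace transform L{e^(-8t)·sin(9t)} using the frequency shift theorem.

Frequency shift: L{e^(at)f(t)} = F(s-a). L{e^(-8t)·sin(9t)} = 9/((s+8)² + 81)

Final answer: 9/((s+8)² + 81)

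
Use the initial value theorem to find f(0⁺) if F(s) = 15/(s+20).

f(0⁺) = lim_{s→∞} s·15/(s+20) = lim_{s→∞} 15s/(s+20) = 15

Final answer: 15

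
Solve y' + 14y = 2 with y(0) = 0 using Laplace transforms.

sY + 14Y = 2/s. Y = 2/(s(s+14)). Partial fractions: Y = 1/7/s - 1/7/(s+14)

Final answer: y(t) = 1/7(1 - e^(-14t))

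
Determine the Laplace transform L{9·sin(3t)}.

L{sin(ωt)} = ω/(s² + ω²), so L{sin(3t)} = 3/(s² + 9). Then L{9·sin(3t)} = 9·3/(s² + 9) = 27/(s² + 9)

Final answer: 27/(s² + 9)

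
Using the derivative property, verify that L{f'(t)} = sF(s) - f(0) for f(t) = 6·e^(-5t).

f'(t) = -30e^(-5t). Direct: L{f'(t)} = -30/(s+5). Property: s·6/(s+5) - 6 = (6s - 6(s+5))/(s+5) = -30/(s+5). ✓

Final answer: -30/(s+5)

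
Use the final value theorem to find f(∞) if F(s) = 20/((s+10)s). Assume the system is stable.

f(∞) = lim_{s→0} sF(s) = lim_{s→0} 20/(s+10) = 2

Final answer: 2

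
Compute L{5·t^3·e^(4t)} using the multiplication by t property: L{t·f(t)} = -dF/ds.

Using L{t^n·e^(at)} = n!/(s-a)^(n+1), L{t^3·e^(4t)} = 6/(s-4)^4, so L{5·t^3·e^(4t)} = 5·6/(s-4)^4 = 30/(s-4)^4

Final answer: 30/(s-4)^4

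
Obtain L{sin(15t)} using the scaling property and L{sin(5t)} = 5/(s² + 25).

Using L{f(at)} = (1/a)F(s/a) with a=3: L{sin(15t)} = (1/3) · 5/((s/3)² + 25) = (1/3) · 5·9/(s² + 225) = 15/(s² + 225)

Final answer: 15/(s² + 225)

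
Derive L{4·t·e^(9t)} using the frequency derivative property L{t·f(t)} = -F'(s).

L{e^(9t)} = 1/(s-9). By frequency derivative: L{t·e^(9t)} = -d/ds[1/(s-9)] = -(-1)/(s-9)² = 1/(s-9)². Then L{4·t·e^(9t)} = 4·1/(s-9)² = 4/(s-9)²

Final answer: 4/(s-9)²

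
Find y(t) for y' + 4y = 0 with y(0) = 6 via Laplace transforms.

L{y'} + 4L{y} = 0. sY - 6 + 4Y = 0. Y(s+4) = 6. Y = 6/(s+4)

Final answer: y(t) = 6e^(-4t)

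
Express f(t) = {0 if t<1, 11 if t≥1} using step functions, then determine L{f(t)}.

f(t) = 11·u(t-1). L{u(t-1)} = e^(-s)/s, so L{f(t)} = 11·e^(-s)/s

Final answer: 11·e^(-s)/s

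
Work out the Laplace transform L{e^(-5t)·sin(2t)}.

L{e^(at)·sin(ωt)} = ω/((s-a)² + ω²), so L{e^(-5t)·sin(2t)} = 2/((s+5)² + 4)

Final answer: 2/((s+5)² + 4)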